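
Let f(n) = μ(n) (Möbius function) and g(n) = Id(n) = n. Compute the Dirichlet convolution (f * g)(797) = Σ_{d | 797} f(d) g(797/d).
(μ * Id)(797) = 796

Divisors of 797: [1, 797]. For each d | 797:
  d = 1: μ(1) · Id(797/1) = 1 · 797 = 797
  d = 797: μ(797) · Id(797/797) = -1 · 1 = -1
Summing: (μ * Id)(797) = 797 + -1 = 796.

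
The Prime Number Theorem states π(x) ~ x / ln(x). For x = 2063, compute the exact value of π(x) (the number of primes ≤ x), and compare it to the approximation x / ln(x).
π(2063) = 311;  x/ln(x) ≈ 270.31;  relative error ≈ 13.08%.

Directly count primes up to 2063: π(2063) = 311. The PNT approximation gives 2063/ln(2063) ≈ 2063/7.63192 ≈ 270.31. Relative error (π(x) − x/ln(x)) / π(x) ≈ 13.08%; the approximation is known to undercount slightly (Li(x) is a better estimate).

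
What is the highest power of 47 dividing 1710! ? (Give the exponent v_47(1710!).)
v_47(1710!) = 36

Legendre's formula: v_p(n!) = Σ_{k ≥ 1} ⌊n / p^k⌋. For p = 47, n = 1710, the terms are:
  ⌊1710/47^1⌋ = ⌊1710/47⌋ = 36
(the next term ⌊1710/47^2⌋ = 0, terminating the sum). Summing: v_47(1710!) = 36 = 36.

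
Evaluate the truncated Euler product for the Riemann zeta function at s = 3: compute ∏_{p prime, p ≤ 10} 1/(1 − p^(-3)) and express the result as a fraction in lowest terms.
∏ = 18375/15314

The primes p ≤ 10 are [2, 3, 5, 7]. For each prime, (1 − 1/p^3)^(-1) = p^3 / (p^3 − 1). The product is (1 − 1/2^3)^(-1), (1 − 1/3^3)^(-1), (1 − 1/5^3)^(-1), (1 − 1/7^3)^(-1) = ∏ p^3 / (p^3 − 1) = 18375/15314.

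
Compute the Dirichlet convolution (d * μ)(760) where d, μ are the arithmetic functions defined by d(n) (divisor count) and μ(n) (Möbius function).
(d * μ)(760) = 1

Divisors of 760: [1, 2, 4, 5, 8, 10, 19, 20, 38, 40, 76, 95, 152, 190, 380, 760]. For each d | 760:
  d = 1: d(1) · μ(760/1) = 1 · 0 = 0
  d = 2: d(2) · μ(760/2) = 2 · 0 = 0
  d = 4: d(4) · μ(760/4) = 3 · -1 = -3
  d = 5: d(5) · μ(760/5) = 2 · 0 = 0
  d = 8: d(8) · μ(760/8) = 4 · 1 = 4
  d = 10: d(10) · μ(760/10) = 4 · 0 = 0
  d = 19: d(19) · μ(760/19) = 2 · 0 = 0
  d = 20: d(20) · μ(760/20) = 6 · 1 = 6
  d = 38: d(38) · μ(760/38) = 4 · 0 = 0
  d = 40: d(40) · μ(760/40) = 8 · -1 = -8
  d = 76: d(76) · μ(760/76) = 6 · 1 = 6
  d = 95: d(95) · μ(760/95) = 4 · 0 = 0
  d = 152: d(152) · μ(760/152) = 8 · -1 = -8
  d = 190: d(190) · μ(760/190) = 8 · 0 = 0
  d = 380: d(380) · μ(760/380) = 12 · -1 = -12
  d = 760: d(760) · μ(760/760) = 16 · 1 = 16
Summing: (d * μ)(760) = 0 + 0 + -3 + 0 + 4 + 0 + 0 + 6 + 0 + -8 + 6 + 0 + -8 + 0 + -12 + 16 = 1.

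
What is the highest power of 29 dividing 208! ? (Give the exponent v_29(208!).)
v_29(208!) = 7

Legendre's formula: v_p(n!) = Σ_{k ≥ 1} ⌊n / p^k⌋. For p = 29, n = 208, the terms are:
  ⌊208/29^1⌋ = ⌊208/29⌋ = 7
(the next term ⌊208/29^2⌋ = 0, terminating the sum). Summing: v_29(208!) = 7 = 7.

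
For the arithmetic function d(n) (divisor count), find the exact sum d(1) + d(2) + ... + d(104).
Σ_{n ≤ 104} d(n) = 502

Compute d(n) for each 1 ≤ n ≤ 104: d(1) = 1, d(2) = 2, d(3) = 2, d(4) = 3, d(5) = 2, d(6) = 4, d(7) = 2, d(8) = 4, d(9) = 3, d(10) = 4, d(11) = 2, d(12) = 6, d(13) = 2, d(14) = 4, d(15) = 4, d(16) = 5, d(17) = 2, d(18) = 6, d(19) = 2, d(20) = 6, d(21) = 4, d(22) = 4, d(23) = 2, d(24) = 8, d(25) = 3, d(26) = 4, d(27) = 4, d(28) = 6, d(29) = 2, d(30) = 8, d(31) = 2, d(32) = 6, d(33) = 4, d(34) = 4, d(35) = 4, d(36) = 9, d(37) = 2, d(38) = 4, d(39) = 4, d(40) = 8, d(41) = 2, d(42) = 8, d(43) = 2, d(44) = 6, d(45) = 6, d(46) = 4, d(47) = 2, d(48) = 10, d(49) = 3, d(50) = 6, d(51) = 4, d(52) = 6, d(53) = 2, d(54) = 8, d(55) = 4, d(56) = 8, d(57) = 4, d(58) = 4, d(59) = 2, d(60) = 12, d(61) = 2, d(62) = 4, d(63) = 6, d(64) = 7, d(65) = 4, d(66) = 8, d(67) = 2, d(68) = 6, d(69) = 4, d(70) = 8, d(71) = 2, d(72) = 12, d(73) = 2, d(74) = 4, d(75) = 6, d(76) = 6, d(77) = 4, d(78) = 8, d(79) = 2, d(80) = 10, d(81) = 5, d(82) = 4, d(83) = 2, d(84) = 12, d(85) = 4, d(86) = 4, d(87) = 4, d(88) = 8, d(89) = 2, d(90) = 12, d(91) = 4, d(92) = 6, d(93) = 4, d(94) = 4, d(95) = 4, d(96) = 12, d(97) = 2, d(98) = 6, d(99) = 6, d(100) = 9, d(101) = 2, d(102) = 8, d(103) = 2, d(104) = 8. Summing all 104 values: 502. (Dirichlet's divisor formula: Σ_{n ≤ x} d(n) = x ln(x) + (2γ − 1) x + O(√x). For x = 104, the asymptotic estimate is ≈ 499.08.)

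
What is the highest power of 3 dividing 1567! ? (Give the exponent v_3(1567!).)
v_3(1567!) = 781

Legendre's formula: v_p(n!) = Σ_{k ≥ 1} ⌊n / p^k⌋. For p = 3, n = 1567, the terms are:
  ⌊1567/3^1⌋ = ⌊1567/3⌋ = 522
  ⌊1567/3^2⌋ = ⌊1567/9⌋ = 174
  ⌊1567/3^3⌋ = ⌊1567/27⌋ = 58
  ⌊1567/3^4⌋ = ⌊1567/81⌋ = 19
  ⌊1567/3^5⌋ = ⌊1567/243⌋ = 6
  ⌊1567/3^6⌋ = ⌊1567/729⌋ = 2
(the next term ⌊1567/3^7⌋ = 0, terminating the sum). Summing: v_3(1567!) = 522 + 174 + 58 + 19 + 6 + 2 = 781.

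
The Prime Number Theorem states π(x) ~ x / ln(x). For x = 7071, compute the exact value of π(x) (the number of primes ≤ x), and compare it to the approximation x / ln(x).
π(7071) = 908;  x/ln(x) ≈ 797.74;  relative error ≈ 12.14%.

Directly count primes up to 7071: π(7071) = 908. The PNT approximation gives 7071/ln(7071) ≈ 7071/8.86376 ≈ 797.74. Relative error (π(x) − x/ln(x)) / π(x) ≈ 12.14%; the approximation is known to undercount slightly (Li(x) is a better estimate).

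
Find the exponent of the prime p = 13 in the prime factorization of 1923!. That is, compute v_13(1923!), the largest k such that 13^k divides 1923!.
v_13(1923!) = 158

Legendre's formula: v_p(n!) = Σ_{k ≥ 1} ⌊n / p^k⌋. For p = 13, n = 1923, the terms are:
  ⌊1923/13^1⌋ = ⌊1923/13⌋ = 147
  ⌊1923/13^2⌋ = ⌊1923/169⌋ = 11
(the next term ⌊1923/13^3⌋ = 0, terminating the sum). Summing: v_13(1923!) = 147 + 11 = 158.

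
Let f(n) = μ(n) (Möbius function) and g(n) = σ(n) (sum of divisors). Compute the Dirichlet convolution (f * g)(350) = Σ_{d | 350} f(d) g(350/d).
(μ * σ)(350) = 350

Divisors of 350: [1, 2, 5, 7, 10, 14, 25, 35, 50, 70, 175, 350]. For each d | 350:
  d = 1: μ(1) · σ(350/1) = 1 · 744 = 744
  d = 2: μ(2) · σ(350/2) = -1 · 248 = -248
  d = 5: μ(5) · σ(350/5) = -1 · 144 = -144
  d = 7: μ(7) · σ(350/7) = -1 · 93 = -93
  d = 10: μ(10) · σ(350/10) = 1 · 48 = 48
  d = 14: μ(14) · σ(350/14) = 1 · 31 = 31
  d = 25: μ(25) · σ(350/25) = 0 · 24 = 0
  d = 35: μ(35) · σ(350/35) = 1 · 18 = 18
  d = 50: μ(50) · σ(350/50) = 0 · 8 = 0
  d = 70: μ(70) · σ(350/70) = -1 · 6 = -6
  d = 175: μ(175) · σ(350/175) = 0 · 3 = 0
  d = 350: μ(350) · σ(350/350) = 0 · 1 = 0
Summing: (μ * σ)(350) = 744 + -248 + -144 + -93 + 48 + 31 + 0 + 18 + 0 + -6 + 0 + 0 = 350.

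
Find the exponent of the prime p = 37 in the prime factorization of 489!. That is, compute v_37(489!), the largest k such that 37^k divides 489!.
v_37(489!) = 13

Legendre's formula: v_p(n!) = Σ_{k ≥ 1} ⌊n / p^k⌋. For p = 37, n = 489, the terms are:
  ⌊489/37^1⌋ = ⌊489/37⌋ = 13
(the next term ⌊489/37^2⌋ = 0, terminating the sum). Summing: v_37(489!) = 13 = 13.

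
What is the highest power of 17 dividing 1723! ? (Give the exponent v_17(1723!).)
v_17(1723!) = 106

Legendre's formula: v_p(n!) = Σ_{k ≥ 1} ⌊n / p^k⌋. For p = 17, n = 1723, the terms are:
  ⌊1723/17^1⌋ = ⌊1723/17⌋ = 101
  ⌊1723/17^2⌋ = ⌊1723/289⌋ = 5
(the next term ⌊1723/17^3⌋ = 0, terminating the sum). Summing: v_17(1723!) = 101 + 5 = 106.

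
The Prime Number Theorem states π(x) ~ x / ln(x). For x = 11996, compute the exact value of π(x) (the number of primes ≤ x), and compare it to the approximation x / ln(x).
π(11996) = 1438;  x/ln(x) ≈ 1277.21;  relative error ≈ 11.18%.

Directly count primes up to 11996: π(11996) = 1438. The PNT approximation gives 11996/ln(11996) ≈ 11996/9.39233 ≈ 1277.21. Relative error (π(x) − x/ln(x)) / π(x) ≈ 11.18%; the approximation is known to undercount slightly (Li(x) is a better estimate).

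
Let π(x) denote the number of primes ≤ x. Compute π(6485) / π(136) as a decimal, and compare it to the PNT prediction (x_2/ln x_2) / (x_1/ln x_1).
π(6485)/π(136) = 841/32 ≈ 26.2812;  PNT prediction ≈ 26.6888.

π(136) = 32 and π(6485) = 841, so π(6485)/π(136) ≈ 26.2812. The PNT-predicted ratio is (6485/ln(6485)) / (136/ln(136)) ≈ 26.6888. The two agree to within a few percent, as expected.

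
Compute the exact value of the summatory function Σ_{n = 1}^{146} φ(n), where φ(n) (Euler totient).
Σ_{n ≤ 146} φ(n) = 6514

Compute φ(n) for each 1 ≤ n ≤ 146: φ(1) = 1, φ(2) = 1, φ(3) = 2, φ(4) = 2, φ(5) = 4, φ(6) = 2, φ(7) = 6, φ(8) = 4, φ(9) = 6, φ(10) = 4, φ(11) = 10, φ(12) = 4, φ(13) = 12, φ(14) = 6, φ(15) = 8, φ(16) = 8, φ(17) = 16, φ(18) = 6, φ(19) = 18, φ(20) = 8, φ(21) = 12, φ(22) = 10, φ(23) = 22, φ(24) = 8, φ(25) = 20, φ(26) = 12, φ(27) = 18, φ(28) = 12, φ(29) = 28, φ(30) = 8, φ(31) = 30, φ(32) = 16, φ(33) = 20, φ(34) = 16, φ(35) = 24, φ(36) = 12, φ(37) = 36, φ(38) = 18, φ(39) = 24, φ(40) = 16, φ(41) = 40, φ(42) = 12, φ(43) = 42, φ(44) = 20, φ(45) = 24, φ(46) = 22, φ(47) = 46, φ(48) = 16, φ(49) = 42, φ(50) = 20, φ(51) = 32, φ(52) = 24, φ(53) = 52, φ(54) = 18, φ(55) = 40, φ(56) = 24, φ(57) = 36, φ(58) = 28, φ(59) = 58, φ(60) = 16, φ(61) = 60, φ(62) = 30, φ(63) = 36, φ(64) = 32, φ(65) = 48, φ(66) = 20, φ(67) = 66, φ(68) = 32, φ(69) = 44, φ(70) = 24, φ(71) = 70, φ(72) = 24, φ(73) = 72, φ(74) = 36, φ(75) = 40, φ(76) = 36, φ(77) = 60, φ(78) = 24, φ(79) = 78, φ(80) = 32, φ(81) = 54, φ(82) = 40, φ(83) = 82, φ(84) = 24, φ(85) = 64, φ(86) = 42, φ(87) = 56, φ(88) = 40, φ(89) = 88, φ(90) = 24, φ(91) = 72, φ(92) = 44, φ(93) = 60, φ(94) = 46, φ(95) = 72, φ(96) = 32, φ(97) = 96, φ(98) = 42, φ(99) = 60, φ(100) = 40, φ(101) = 100, φ(102) = 32, φ(103) = 102, φ(104) = 48, φ(105) = 48, φ(106) = 52, φ(107) = 106, φ(108) = 36, φ(109) = 108, φ(110) = 40, φ(111) = 72, φ(112) = 48, φ(113) = 112, φ(114) = 36, φ(115) = 88, φ(116) = 56, φ(117) = 72, φ(118) = 58, φ(119) = 96, φ(120) = 32, φ(121) = 110, φ(122) = 60, φ(123) = 80, φ(124) = 60, φ(125) = 100, φ(126) = 36, φ(127) = 126, φ(128) = 64, φ(129) = 84, φ(130) = 48, φ(131) = 130, φ(132) = 40, φ(133) = 108, φ(134) = 66, φ(135) = 72, φ(136) = 64, φ(137) = 136, φ(138) = 44, φ(139) = 138, φ(140) = 48, φ(141) = 92, φ(142) = 70, φ(143) = 120, φ(144) = 48, φ(145) = 112, φ(146) = 72. Summing all 146 values: 6514. (Average order: Σ_{n ≤ x} φ(n) ~ (3/π²) x². For x = 146, (3/π²)·146² ≈ 6479.29.)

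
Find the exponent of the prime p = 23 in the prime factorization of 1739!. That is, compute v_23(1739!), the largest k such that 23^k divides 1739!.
v_23(1739!) = 78

Legendre's formula: v_p(n!) = Σ_{k ≥ 1} ⌊n / p^k⌋. For p = 23, n = 1739, the terms are:
  ⌊1739/23^1⌋ = ⌊1739/23⌋ = 75
  ⌊1739/23^2⌋ = ⌊1739/529⌋ = 3
(the next term ⌊1739/23^3⌋ = 0, terminating the sum). Summing: v_23(1739!) = 75 + 3 = 78.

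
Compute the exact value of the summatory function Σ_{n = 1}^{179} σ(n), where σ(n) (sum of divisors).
Σ_{n ≤ 179} σ(n) = 26274

Compute σ(n) for each 1 ≤ n ≤ 179: σ(1) = 1, σ(2) = 3, σ(3) = 4, σ(4) = 7, σ(5) = 6, σ(6) = 12, σ(7) = 8, σ(8) = 15, σ(9) = 13, σ(10) = 18, σ(11) = 12, σ(12) = 28, σ(13) = 14, σ(14) = 24, σ(15) = 24, σ(16) = 31, σ(17) = 18, σ(18) = 39, σ(19) = 20, σ(20) = 42, σ(21) = 32, σ(22) = 36, σ(23) = 24, σ(24) = 60, σ(25) = 31, σ(26) = 42, σ(27) = 40, σ(28) = 56, σ(29) = 30, σ(30) = 72, σ(31) = 32, σ(32) = 63, σ(33) = 48, σ(34) = 54, σ(35) = 48, σ(36) = 91, σ(37) = 38, σ(38) = 60, σ(39) = 56, σ(40) = 90, σ(41) = 42, σ(42) = 96, σ(43) = 44, σ(44) = 84, σ(45) = 78, σ(46) = 72, σ(47) = 48, σ(48) = 124, σ(49) = 57, σ(50) = 93, σ(51) = 72, σ(52) = 98, σ(53) = 54, σ(54) = 120, σ(55) = 72, σ(56) = 120, σ(57) = 80, σ(58) = 90, σ(59) = 60, σ(60) = 168, σ(61) = 62, σ(62) = 96, σ(63) = 104, σ(64) = 127, σ(65) = 84, σ(66) = 144, σ(67) = 68, σ(68) = 126, σ(69) = 96, σ(70) = 144, σ(71) = 72, σ(72) = 195, σ(73) = 74, σ(74) = 114, σ(75) = 124, σ(76) = 140, σ(77) = 96, σ(78) = 168, σ(79) = 80, σ(80) = 186, σ(81) = 121, σ(82) = 126, σ(83) = 84, σ(84) = 224, σ(85) = 108, σ(86) = 132, σ(87) = 120, σ(88) = 180, σ(89) = 90, σ(90) = 234, σ(91) = 112, σ(92) = 168, σ(93) = 128, σ(94) = 144, σ(95) = 120, σ(96) = 252, σ(97) = 98, σ(98) = 171, σ(99) = 156, σ(100) = 217, σ(101) = 102, σ(102) = 216, σ(103) = 104, σ(104) = 210, σ(105) = 192, σ(106) = 162, σ(107) = 108, σ(108) = 280, σ(109) = 110, σ(110) = 216, σ(111) = 152, σ(112) = 248, σ(113) = 114, σ(114) = 240, σ(115) = 144, σ(116) = 210, σ(117) = 182, σ(118) = 180, σ(119) = 144, σ(120) = 360, σ(121) = 133, σ(122) = 186, σ(123) = 168, σ(124) = 224, σ(125) = 156, σ(126) = 312, σ(127) = 128, σ(128) = 255, σ(129) = 176, σ(130) = 252, σ(131) = 132, σ(132) = 336, σ(133) = 160, σ(134) = 204, σ(135) = 240, σ(136) = 270, σ(137) = 138, σ(138) = 288, σ(139) = 140, σ(140) = 336, σ(141) = 192, σ(142) = 216, σ(143) = 168, σ(144) = 403, σ(145) = 180, σ(146) = 222, σ(147) = 228, σ(148) = 266, σ(149) = 150, σ(150) = 372, σ(151) = 152, σ(152) = 300, σ(153) = 234, σ(154) = 288, σ(155) = 192, σ(156) = 392, σ(157) = 158, σ(158) = 240, σ(159) = 216, σ(160) = 378, σ(161) = 192, σ(162) = 363, σ(163) = 164, σ(164) = 294, σ(165) = 288, σ(166) = 252, σ(167) = 168, σ(168) = 480, σ(169) = 183, σ(170) = 324, σ(171) = 260, σ(172) = 308, σ(173) = 174, σ(174) = 360, σ(175) = 248, σ(176) = 372, σ(177) = 240, σ(178) = 270, σ(179) = 180. Summing all 179 values: 26274. (Average order: Σ_{n ≤ x} σ(n) ~ (π²/12) x². For x = 179, (π²/12)·179² ≈ 26352.67.)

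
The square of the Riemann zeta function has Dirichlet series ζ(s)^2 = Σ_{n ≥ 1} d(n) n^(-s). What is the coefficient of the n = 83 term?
d(83) = 2

ζ(s)^2 = (Σ 1/m^s)(Σ 1/k^s). The coefficient of 1/n^s in the product is the number of ordered pairs (m, k) with mk = n, which equals d(n). For n = 83, divisors are [1, 83], so d(83) = 2.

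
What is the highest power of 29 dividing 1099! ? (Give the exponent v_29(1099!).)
v_29(1099!) = 38

Legendre's formula: v_p(n!) = Σ_{k ≥ 1} ⌊n / p^k⌋. For p = 29, n = 1099, the terms are:
  ⌊1099/29^1⌋ = ⌊1099/29⌋ = 37
  ⌊1099/29^2⌋ = ⌊1099/841⌋ = 1
(the next term ⌊1099/29^3⌋ = 0, terminating the sum). Summing: v_29(1099!) = 37 + 1 = 38.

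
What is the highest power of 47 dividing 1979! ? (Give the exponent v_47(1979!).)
v_47(1979!) = 42

Legendre's formula: v_p(n!) = Σ_{k ≥ 1} ⌊n / p^k⌋. For p = 47, n = 1979, the terms are:
  ⌊1979/47^1⌋ = ⌊1979/47⌋ = 42
(the next term ⌊1979/47^2⌋ = 0, terminating the sum). Summing: v_47(1979!) = 42 = 42.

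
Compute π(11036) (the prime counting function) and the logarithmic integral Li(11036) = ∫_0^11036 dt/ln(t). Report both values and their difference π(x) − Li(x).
π(11036) = 1337;  Li(11036) ≈ 1358.01;  π(x) − Li(x) ≈ -21.01.

Direct count of primes ≤ 11036 gives π(11036) = 1337. Numerical evaluation of the logarithmic integral gives Li(11036) ≈ 1358.01. The difference π(x) − Li(x) ≈ -21.01 is typically negative for small/moderate x (Li(x) overestimates), though Littlewood's theorem shows this sign changes infinitely often.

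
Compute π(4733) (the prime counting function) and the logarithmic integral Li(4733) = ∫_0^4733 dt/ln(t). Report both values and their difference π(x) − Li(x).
π(4733) = 639;  Li(4733) ≈ 652.83;  π(x) − Li(x) ≈ -13.83.

Direct count of primes ≤ 4733 gives π(4733) = 639. Numerical evaluation of the logarithmic integral gives Li(4733) ≈ 652.83. The difference π(x) − Li(x) ≈ -13.83 is typically negative for small/moderate x (Li(x) overestimates), though Littlewood's theorem shows this sign changes infinitely often.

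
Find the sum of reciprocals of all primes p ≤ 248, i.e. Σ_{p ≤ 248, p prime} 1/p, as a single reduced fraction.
Σ 1/p = 506873196134241441348690763593294873492730445394823722837469097176314709804649267964680634478659521/256041159035492609053110100510385311995538591998443060216114576417920917800321526504084465112487730

π(248) = 53, so the primes ≤ 248 are [2, 3, 5, 7, 11, 13, 17, 19, 23, 29, 31, 37, 41, 43, 47, 53, 59, 61, 67, 71, 73, 79, 83, 89, 97, 101, 103, 107, 109, 113, 127, 131, 137, 139, 149, 151, 157, 163, 167, 173, 179, 181, 191, 193, 197, 199, 211, 223, 227, 229, 233, 239, 241]. Summing 1/p over these primes: 506873196134241441348690763593294873492730445394823722837469097176314709804649267964680634478659521/256041159035492609053110100510385311995538591998443060216114576417920917800321526504084465112487730 ≈ 1.9797. Mertens estimate ln ln(248) + 0.2615 ≈ 1.9687.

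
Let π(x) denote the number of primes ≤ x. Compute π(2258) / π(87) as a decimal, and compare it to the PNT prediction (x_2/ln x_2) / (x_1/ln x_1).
π(2258)/π(87) = 335/23 ≈ 14.5652;  PNT prediction ≈ 15.0097.

π(87) = 23 and π(2258) = 335, so π(2258)/π(87) ≈ 14.5652. The PNT-predicted ratio is (2258/ln(2258)) / (87/ln(87)) ≈ 15.0097. The two agree to within a few percent, as expected.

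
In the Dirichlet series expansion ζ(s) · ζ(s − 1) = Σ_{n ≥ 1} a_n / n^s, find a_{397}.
σ(397) = 398

In the product (Σ m^0/m^s)(Σ k / k^s) = Σ (Σ_{d | n} d) / n^s, the coefficient of 1/n^s is σ(n) = Σ_{d | n} d. For n = 397, divisors are [1, 397]; summing: σ(397) = 398.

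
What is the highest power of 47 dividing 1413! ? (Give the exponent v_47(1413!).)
v_47(1413!) = 30

Legendre's formula: v_p(n!) = Σ_{k ≥ 1} ⌊n / p^k⌋. For p = 47, n = 1413, the terms are:
  ⌊1413/47^1⌋ = ⌊1413/47⌋ = 30
(the next term ⌊1413/47^2⌋ = 0, terminating the sum). Summing: v_47(1413!) = 30 = 30.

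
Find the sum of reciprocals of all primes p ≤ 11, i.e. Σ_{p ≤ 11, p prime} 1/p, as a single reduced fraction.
Σ 1/p = 2927/2310

π(11) = 5, so the primes ≤ 11 are [2, 3, 5, 7, 11]. Summing 1/p over these primes: 2927/2310 ≈ 1.2671. Mertens estimate ln ln(11) + 0.2615 ≈ 1.1361.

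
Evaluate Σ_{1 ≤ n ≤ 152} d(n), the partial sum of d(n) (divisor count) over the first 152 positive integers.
Σ_{n ≤ 152} d(n) = 790

Compute d(n) for each 1 ≤ n ≤ 152: d(1) = 1, d(2) = 2, d(3) = 2, d(4) = 3, d(5) = 2, d(6) = 4, d(7) = 2, d(8) = 4, d(9) = 3, d(10) = 4, d(11) = 2, d(12) = 6, d(13) = 2, d(14) = 4, d(15) = 4, d(16) = 5, d(17) = 2, d(18) = 6, d(19) = 2, d(20) = 6, d(21) = 4, d(22) = 4, d(23) = 2, d(24) = 8, d(25) = 3, d(26) = 4, d(27) = 4, d(28) = 6, d(29) = 2, d(30) = 8, d(31) = 2, d(32) = 6, d(33) = 4, d(34) = 4, d(35) = 4, d(36) = 9, d(37) = 2, d(38) = 4, d(39) = 4, d(40) = 8, d(41) = 2, d(42) = 8, d(43) = 2, d(44) = 6, d(45) = 6, d(46) = 4, d(47) = 2, d(48) = 10, d(49) = 3, d(50) = 6, d(51) = 4, d(52) = 6, d(53) = 2, d(54) = 8, d(55) = 4, d(56) = 8, d(57) = 4, d(58) = 4, d(59) = 2, d(60) = 12, d(61) = 2, d(62) = 4, d(63) = 6, d(64) = 7, d(65) = 4, d(66) = 8, d(67) = 2, d(68) = 6, d(69) = 4, d(70) = 8, d(71) = 2, d(72) = 12, d(73) = 2, d(74) = 4, d(75) = 6, d(76) = 6, d(77) = 4, d(78) = 8, d(79) = 2, d(80) = 10, d(81) = 5, d(82) = 4, d(83) = 2, d(84) = 12, d(85) = 4, d(86) = 4, d(87) = 4, d(88) = 8, d(89) = 2, d(90) = 12, d(91) = 4, d(92) = 6, d(93) = 4, d(94) = 4, d(95) = 4, d(96) = 12, d(97) = 2, d(98) = 6, d(99) = 6, d(100) = 9, d(101) = 2, d(102) = 8, d(103) = 2, d(104) = 8, d(105) = 8, d(106) = 4, d(107) = 2, d(108) = 12, d(109) = 2, d(110) = 8, d(111) = 4, d(112) = 10, d(113) = 2, d(114) = 8, d(115) = 4, d(116) = 6, d(117) = 6, d(118) = 4, d(119) = 4, d(120) = 16, d(121) = 3, d(122) = 4, d(123) = 4, d(124) = 6, d(125) = 4, d(126) = 12, d(127) = 2, d(128) = 8, d(129) = 4, d(130) = 8, d(131) = 2, d(132) = 12, d(133) = 4, d(134) = 4, d(135) = 8, d(136) = 8, d(137) = 2, d(138) = 8, d(139) = 2, d(140) = 12, d(141) = 4, d(142) = 4, d(143) = 4, d(144) = 15, d(145) = 4, d(146) = 4, d(147) = 6, d(148) = 6, d(149) = 2, d(150) = 12, d(151) = 2, d(152) = 8. Summing all 152 values: 790. (Dirichlet's divisor formula: Σ_{n ≤ x} d(n) = x ln(x) + (2γ − 1) x + O(√x). For x = 152, the asymptotic estimate is ≈ 787.10.)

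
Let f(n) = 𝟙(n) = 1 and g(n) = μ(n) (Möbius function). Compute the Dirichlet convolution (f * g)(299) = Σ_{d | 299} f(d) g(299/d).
(𝟙 * μ)(299) = 0

Divisors of 299: [1, 13, 23, 299]. For each d | 299:
  d = 1: 𝟙(1) · μ(299/1) = 1 · 1 = 1
  d = 13: 𝟙(13) · μ(299/13) = 1 · -1 = -1
  d = 23: 𝟙(23) · μ(299/23) = 1 · -1 = -1
  d = 299: 𝟙(299) · μ(299/299) = 1 · 1 = 1
Summing: (𝟙 * μ)(299) = 1 + -1 + -1 + 1 = 0.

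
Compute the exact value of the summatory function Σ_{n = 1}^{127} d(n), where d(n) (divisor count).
Σ_{n ≤ 127} d(n) = 637

Compute d(n) for each 1 ≤ n ≤ 127: d(1) = 1, d(2) = 2, d(3) = 2, d(4) = 3, d(5) = 2, d(6) = 4, d(7) = 2, d(8) = 4, d(9) = 3, d(10) = 4, d(11) = 2, d(12) = 6, d(13) = 2, d(14) = 4, d(15) = 4, d(16) = 5, d(17) = 2, d(18) = 6, d(19) = 2, d(20) = 6, d(21) = 4, d(22) = 4, d(23) = 2, d(24) = 8, d(25) = 3, d(26) = 4, d(27) = 4, d(28) = 6, d(29) = 2, d(30) = 8, d(31) = 2, d(32) = 6, d(33) = 4, d(34) = 4, d(35) = 4, d(36) = 9, d(37) = 2, d(38) = 4, d(39) = 4, d(40) = 8, d(41) = 2, d(42) = 8, d(43) = 2, d(44) = 6, d(45) = 6, d(46) = 4, d(47) = 2, d(48) = 10, d(49) = 3, d(50) = 6, d(51) = 4, d(52) = 6, d(53) = 2, d(54) = 8, d(55) = 4, d(56) = 8, d(57) = 4, d(58) = 4, d(59) = 2, d(60) = 12, d(61) = 2, d(62) = 4, d(63) = 6, d(64) = 7, d(65) = 4, d(66) = 8, d(67) = 2, d(68) = 6, d(69) = 4, d(70) = 8, d(71) = 2, d(72) = 12, d(73) = 2, d(74) = 4, d(75) = 6, d(76) = 6, d(77) = 4, d(78) = 8, d(79) = 2, d(80) = 10, d(81) = 5, d(82) = 4, d(83) = 2, d(84) = 12, d(85) = 4, d(86) = 4, d(87) = 4, d(88) = 8, d(89) = 2, d(90) = 12, d(91) = 4, d(92) = 6, d(93) = 4, d(94) = 4, d(95) = 4, d(96) = 12, d(97) = 2, d(98) = 6, d(99) = 6, d(100) = 9, d(101) = 2, d(102) = 8, d(103) = 2, d(104) = 8, d(105) = 8, d(106) = 4, d(107) = 2, d(108) = 12, d(109) = 2, d(110) = 8, d(111) = 4, d(112) = 10, d(113) = 2, d(114) = 8, d(115) = 4, d(116) = 6, d(117) = 6, d(118) = 4, d(119) = 4, d(120) = 16, d(121) = 3, d(122) = 4, d(123) = 4, d(124) = 6, d(125) = 4, d(126) = 12, d(127) = 2. Summing all 127 values: 637. (Dirichlet's divisor formula: Σ_{n ≤ x} d(n) = x ln(x) + (2γ − 1) x + O(√x). For x = 127, the asymptotic estimate is ≈ 634.82.)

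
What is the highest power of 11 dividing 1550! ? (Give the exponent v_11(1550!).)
v_11(1550!) = 153

Legendre's formula: v_p(n!) = Σ_{k ≥ 1} ⌊n / p^k⌋. For p = 11, n = 1550, the terms are:
  ⌊1550/11^1⌋ = ⌊1550/11⌋ = 140
  ⌊1550/11^2⌋ = ⌊1550/121⌋ = 12
  ⌊1550/11^3⌋ = ⌊1550/1331⌋ = 1
(the next term ⌊1550/11^4⌋ = 0, terminating the sum). Summing: v_11(1550!) = 140 + 12 + 1 = 153.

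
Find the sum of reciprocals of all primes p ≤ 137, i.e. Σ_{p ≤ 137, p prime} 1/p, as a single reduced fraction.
Σ 1/p = 134916993045244813891851972880537444693266047783313727/72047817630210000485677936198920432067383702541010310

π(137) = 33, so the primes ≤ 137 are [2, 3, 5, 7, 11, 13, 17, 19, 23, 29, 31, 37, 41, 43, 47, 53, 59, 61, 67, 71, 73, 79, 83, 89, 97, 101, 103, 107, 109, 113, 127, 131, 137]. Summing 1/p over these primes: 134916993045244813891851972880537444693266047783313727/72047817630210000485677936198920432067383702541010310 ≈ 1.8726. Mertens estimate ln ln(137) + 0.2615 ≈ 1.8548.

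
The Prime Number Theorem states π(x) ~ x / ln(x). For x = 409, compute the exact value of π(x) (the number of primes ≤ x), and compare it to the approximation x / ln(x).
π(409) = 80;  x/ln(x) ≈ 68.01;  relative error ≈ 14.99%.

Directly count primes up to 409: π(409) = 80. The PNT approximation gives 409/ln(409) ≈ 409/6.01372 ≈ 68.01. Relative error (π(x) − x/ln(x)) / π(x) ≈ 14.99%; the approximation is known to undercount slightly (Li(x) is a better estimate).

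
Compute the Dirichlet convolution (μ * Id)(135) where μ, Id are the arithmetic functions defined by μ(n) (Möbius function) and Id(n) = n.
(μ * Id)(135) = 72

Divisors of 135: [1, 3, 5, 9, 15, 27, 45, 135]. For each d | 135:
  d = 1: μ(1) · Id(135/1) = 1 · 135 = 135
  d = 3: μ(3) · Id(135/3) = -1 · 45 = -45
  d = 5: μ(5) · Id(135/5) = -1 · 27 = -27
  d = 9: μ(9) · Id(135/9) = 0 · 15 = 0
  d = 15: μ(15) · Id(135/15) = 1 · 9 = 9
  d = 27: μ(27) · Id(135/27) = 0 · 5 = 0
  d = 45: μ(45) · Id(135/45) = 0 · 3 = 0
  d = 135: μ(135) · Id(135/135) = 0 · 1 = 0
Summing: (μ * Id)(135) = 135 + -45 + -27 + 0 + 9 + 0 + 0 + 0 = 72.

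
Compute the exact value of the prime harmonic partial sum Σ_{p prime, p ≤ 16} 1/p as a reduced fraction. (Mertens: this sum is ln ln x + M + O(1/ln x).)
Σ 1/p = 40361/30030

π(16) = 6, so the primes ≤ 16 are [2, 3, 5, 7, 11, 13]. Summing 1/p over these primes: 40361/30030 ≈ 1.3440. Mertens estimate ln ln(16) + 0.2615 ≈ 1.2813.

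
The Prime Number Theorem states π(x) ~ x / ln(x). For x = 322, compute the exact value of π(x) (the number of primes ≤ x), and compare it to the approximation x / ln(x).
π(322) = 66;  x/ln(x) ≈ 55.76;  relative error ≈ 15.51%.

Directly count primes up to 322: π(322) = 66. The PNT approximation gives 322/ln(322) ≈ 322/5.77455 ≈ 55.76. Relative error (π(x) − x/ln(x)) / π(x) ≈ 15.51%; the approximation is known to undercount slightly (Li(x) is a better estimate).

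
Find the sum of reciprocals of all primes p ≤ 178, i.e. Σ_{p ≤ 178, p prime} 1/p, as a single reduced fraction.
Σ 1/p = 319420215161551700804173656907103406301944826032199624513259054823197/166589903787325219380851695350896256250980509594874862046961683989710

π(178) = 40, so the primes ≤ 178 are [2, 3, 5, 7, 11, 13, 17, 19, 23, 29, 31, 37, 41, 43, 47, 53, 59, 61, 67, 71, 73, 79, 83, 89, 97, 101, 103, 107, 109, 113, 127, 131, 137, 139, 149, 151, 157, 163, 167, 173]. Summing 1/p over these primes: 319420215161551700804173656907103406301944826032199624513259054823197/166589903787325219380851695350896256250980509594874862046961683989710 ≈ 1.9174. Mertens estimate ln ln(178) + 0.2615 ≈ 1.9066.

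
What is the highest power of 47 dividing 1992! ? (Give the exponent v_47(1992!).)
v_47(1992!) = 42

Legendre's formula: v_p(n!) = Σ_{k ≥ 1} ⌊n / p^k⌋. For p = 47, n = 1992, the terms are:
  ⌊1992/47^1⌋ = ⌊1992/47⌋ = 42
(the next term ⌊1992/47^2⌋ = 0, terminating the sum). Summing: v_47(1992!) = 42 = 42.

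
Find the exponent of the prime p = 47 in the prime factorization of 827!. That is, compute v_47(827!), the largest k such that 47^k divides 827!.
v_47(827!) = 17

Legendre's formula: v_p(n!) = Σ_{k ≥ 1} ⌊n / p^k⌋. For p = 47, n = 827, the terms are:
  ⌊827/47^1⌋ = ⌊827/47⌋ = 17
(the next term ⌊827/47^2⌋ = 0, terminating the sum). Summing: v_47(827!) = 17 = 17.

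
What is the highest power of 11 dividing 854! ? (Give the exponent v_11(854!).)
v_11(854!) = 84

Legendre's formula: v_p(n!) = Σ_{k ≥ 1} ⌊n / p^k⌋. For p = 11, n = 854, the terms are:
  ⌊854/11^1⌋ = ⌊854/11⌋ = 77
  ⌊854/11^2⌋ = ⌊854/121⌋ = 7
(the next term ⌊854/11^3⌋ = 0, terminating the sum). Summing: v_11(854!) = 77 + 7 = 84.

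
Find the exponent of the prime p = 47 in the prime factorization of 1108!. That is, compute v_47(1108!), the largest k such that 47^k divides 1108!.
v_47(1108!) = 23

Legendre's formula: v_p(n!) = Σ_{k ≥ 1} ⌊n / p^k⌋. For p = 47, n = 1108, the terms are:
  ⌊1108/47^1⌋ = ⌊1108/47⌋ = 23
(the next term ⌊1108/47^2⌋ = 0, terminating the sum). Summing: v_47(1108!) = 23 = 23.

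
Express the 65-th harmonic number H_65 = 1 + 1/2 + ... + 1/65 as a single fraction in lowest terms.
H_65 = 625192648726870088010174299/131362987122535807501262400

Direct summation: H_65 = 1 + 1/2 + ... + 1/65. The least common denominator is lcm(1, ..., 65) = 1182266884102822267511361600; over this denominator the numerator is 1182266884102822267511361600 + 591133442051411133755680800 + 394088961367607422503787200 + 295566721025705566877840400 + 236453376820564453502272320 + 197044480683803711251893600 + 168895269157546038215908800 + 147783360512852783438920200 + 131362987122535807501262400 + 118226688410282226751136160 + 107478807645711115228305600 + 98522240341901855625946800 + 90943606469447866731643200 + 84447634578773019107954400 + 78817792273521484500757440 + 73891680256426391719460100 + 69545110829577780441844800 + 65681493561267903750631200 + 62224572847516961447966400 + 59113344205141113375568080 + 56298423052515346071969600 + 53739403822855557614152800 + 51402908004470533370059200 + 49261120170950927812973400 + 47290675364112890700454464 + 45471803234723933365821600 + 43787662374178602500420800 + 42223817289386509553977200 + 40767823589752491983150400 + 39408896136760742250378720 + 38137641422671686048753600 + 36945840128213195859730050 + 35826269215237038409435200 + 34772555414788890220922400 + 33779053831509207643181760 + 32840746780633951875315600 + 31953159029806007230036800 + 31112286423758480723983200 + 30314535489815955577214400 + 29556672102570556687784040 + 28835777661044445549057600 + 28149211526257673035984800 + 27494578700065634128171200 + 26869701911427778807076400 + 26272597424507161500252480 + 25701454002235266685029600 + 25154614555379197181092800 + 24630560085475463906486700 + 24127895593935148316558400 + 23645337682056445350227232 + 23181703609859260147281600 + 22735901617361966682910800 + 22306922341562684292667200 + 21893831187089301250210400 + 21495761529142223045661120 + 21111908644693254776988600 + 20741524282505653815988800 + 20383911794876245991575200 + 20038421764454614703582400 + 19704448068380371125189360 + 19381424329554463401825600 + 19068820711335843024376800 + 18766141017505115357323200 + 18472920064106597929865025 + 18188721293889573346328640 = 5626733838541830792091568691, so H_65 = 5626733838541830792091568691/1182266884102822267511361600; reducing by gcd(5626733838541830792091568691, 1182266884102822267511361600) = 9 gives 625192648726870088010174299/131362987122535807501262400 ≈ 4.75928. (The PNT-adjacent estimate ln(65) + γ ≈ 4.75160 matches within O(1/n).)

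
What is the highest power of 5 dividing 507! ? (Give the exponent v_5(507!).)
v_5(507!) = 125

Legendre's formula: v_p(n!) = Σ_{k ≥ 1} ⌊n / p^k⌋. For p = 5, n = 507, the terms are:
  ⌊507/5^1⌋ = ⌊507/5⌋ = 101
  ⌊507/5^2⌋ = ⌊507/25⌋ = 20
  ⌊507/5^3⌋ = ⌊507/125⌋ = 4
(the next term ⌊507/5^4⌋ = 0, terminating the sum). Summing: v_5(507!) = 101 + 20 + 4 = 125.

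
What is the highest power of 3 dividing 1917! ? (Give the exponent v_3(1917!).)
v_3(1917!) = 955

Legendre's formula: v_p(n!) = Σ_{k ≥ 1} ⌊n / p^k⌋. For p = 3, n = 1917, the terms are:
  ⌊1917/3^1⌋ = ⌊1917/3⌋ = 639
  ⌊1917/3^2⌋ = ⌊1917/9⌋ = 213
  ⌊1917/3^3⌋ = ⌊1917/27⌋ = 71
  ⌊1917/3^4⌋ = ⌊1917/81⌋ = 23
  ⌊1917/3^5⌋ = ⌊1917/243⌋ = 7
  ⌊1917/3^6⌋ = ⌊1917/729⌋ = 2
(the next term ⌊1917/3^7⌋ = 0, terminating the sum). Summing: v_3(1917!) = 639 + 213 + 71 + 23 + 7 + 2 = 955.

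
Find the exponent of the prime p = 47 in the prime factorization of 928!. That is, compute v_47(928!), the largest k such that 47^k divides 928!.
v_47(928!) = 19

Legendre's formula: v_p(n!) = Σ_{k ≥ 1} ⌊n / p^k⌋. For p = 47, n = 928, the terms are:
  ⌊928/47^1⌋ = ⌊928/47⌋ = 19
(the next term ⌊928/47^2⌋ = 0, terminating the sum). Summing: v_47(928!) = 19 = 19.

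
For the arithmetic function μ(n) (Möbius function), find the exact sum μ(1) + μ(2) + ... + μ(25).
Σ_{n ≤ 25} μ(n) = -2

Compute μ(n) for each 1 ≤ n ≤ 25: μ(1) = 1, μ(2) = -1, μ(3) = -1, μ(4) = 0, μ(5) = -1, μ(6) = 1, μ(7) = -1, μ(8) = 0, μ(9) = 0, μ(10) = 1, μ(11) = -1, μ(12) = 0, μ(13) = -1, μ(14) = 1, μ(15) = 1, μ(16) = 0, μ(17) = -1, μ(18) = 0, μ(19) = -1, μ(20) = 0, μ(21) = 1, μ(22) = 1, μ(23) = -1, μ(24) = 0, μ(25) = 0. Summing all 25 values: -2. (Mertens function M(x) = Σ_{n ≤ x} μ(n); on average M(x) should be small (PNT ⟺ M(x) = o(x)).)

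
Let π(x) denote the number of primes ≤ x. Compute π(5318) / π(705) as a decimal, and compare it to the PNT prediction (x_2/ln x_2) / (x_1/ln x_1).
π(5318)/π(705) = 704/126 ≈ 5.5873;  PNT prediction ≈ 5.7665.

π(705) = 126 and π(5318) = 704, so π(5318)/π(705) ≈ 5.5873. The PNT-predicted ratio is (5318/ln(5318)) / (705/ln(705)) ≈ 5.7665. The two agree to within a few percent, as expected.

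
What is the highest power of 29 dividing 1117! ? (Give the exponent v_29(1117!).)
v_29(1117!) = 39

Legendre's formula: v_p(n!) = Σ_{k ≥ 1} ⌊n / p^k⌋. For p = 29, n = 1117, the terms are:
  ⌊1117/29^1⌋ = ⌊1117/29⌋ = 38
  ⌊1117/29^2⌋ = ⌊1117/841⌋ = 1
(the next term ⌊1117/29^3⌋ = 0, terminating the sum). Summing: v_29(1117!) = 38 + 1 = 39.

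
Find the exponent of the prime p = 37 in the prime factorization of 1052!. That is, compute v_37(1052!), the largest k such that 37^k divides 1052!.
v_37(1052!) = 28

Legendre's formula: v_p(n!) = Σ_{k ≥ 1} ⌊n / p^k⌋. For p = 37, n = 1052, the terms are:
  ⌊1052/37^1⌋ = ⌊1052/37⌋ = 28
(the next term ⌊1052/37^2⌋ = 0, terminating the sum). Summing: v_37(1052!) = 28 = 28.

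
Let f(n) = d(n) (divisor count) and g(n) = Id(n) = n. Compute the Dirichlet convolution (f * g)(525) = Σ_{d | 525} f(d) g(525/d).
(d * Id)(525) = 1710

Divisors of 525: [1, 3, 5, 7, 15, 21, 25, 35, 75, 105, 175, 525]. For each d | 525:
  d = 1: d(1) · Id(525/1) = 1 · 525 = 525
  d = 3: d(3) · Id(525/3) = 2 · 175 = 350
  d = 5: d(5) · Id(525/5) = 2 · 105 = 210
  d = 7: d(7) · Id(525/7) = 2 · 75 = 150
  d = 15: d(15) · Id(525/15) = 4 · 35 = 140
  d = 21: d(21) · Id(525/21) = 4 · 25 = 100
  d = 25: d(25) · Id(525/25) = 3 · 21 = 63
  d = 35: d(35) · Id(525/35) = 4 · 15 = 60
  d = 75: d(75) · Id(525/75) = 6 · 7 = 42
  d = 105: d(105) · Id(525/105) = 8 · 5 = 40
  d = 175: d(175) · Id(525/175) = 6 · 3 = 18
  d = 525: d(525) · Id(525/525) = 12 · 1 = 12
Summing: (d * Id)(525) = 525 + 350 + 210 + 150 + 140 + 100 + 63 + 60 + 42 + 40 + 18 + 12 = 1710.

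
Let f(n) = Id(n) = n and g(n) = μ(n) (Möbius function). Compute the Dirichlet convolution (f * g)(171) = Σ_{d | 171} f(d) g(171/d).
(Id * μ)(171) = 108

Divisors of 171: [1, 3, 9, 19, 57, 171]. For each d | 171:
  d = 1: Id(1) · μ(171/1) = 1 · 0 = 0
  d = 3: Id(3) · μ(171/3) = 3 · 1 = 3
  d = 9: Id(9) · μ(171/9) = 9 · -1 = -9
  d = 19: Id(19) · μ(171/19) = 19 · 0 = 0
  d = 57: Id(57) · μ(171/57) = 57 · -1 = -57
  d = 171: Id(171) · μ(171/171) = 171 · 1 = 171
Summing: (Id * μ)(171) = 0 + 3 + -9 + 0 + -57 + 171 = 108.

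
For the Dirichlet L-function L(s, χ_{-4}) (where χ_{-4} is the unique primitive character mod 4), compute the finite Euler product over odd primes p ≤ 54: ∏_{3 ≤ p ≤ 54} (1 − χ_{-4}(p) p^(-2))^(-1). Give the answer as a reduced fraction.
∏ = 6080498115610191266973991/6635764829241999360000000

The odd primes p ≤ 54 are [3, 5, 7, 11, 13, 17, 19, 23, 29, 31, 37, 41, 43, 47, 53]. For each, χ(p) = 1 if p ≡ 1 mod 4, χ(p) = −1 if p ≡ 3 mod 4. Taking (1 − χ(p)/p^2)^(-1) = p^2/(p^2 − χ(p)): (1 − (-1)/3^2)^(-1) · (1 − (1)/5^2)^(-1) · (1 − (-1)/7^2)^(-1) · (1 − (-1)/11^2)^(-1) · (1 − (1)/13^2)^(-1) · (1 − (1)/17^2)^(-1) · (1 − (-1)/19^2)^(-1) · (1 − (-1)/23^2)^(-1) · (1 − (1)/29^2)^(-1) · (1 − (-1)/31^2)^(-1) · (1 − (1)/37^2)^(-1) · (1 − (1)/41^2)^(-1) · (1 − (-1)/43^2)^(-1) · (1 − (-1)/47^2)^(-1) · (1 − (1)/53^2)^(-1) = 6080498115610191266973991/6635764829241999360000000.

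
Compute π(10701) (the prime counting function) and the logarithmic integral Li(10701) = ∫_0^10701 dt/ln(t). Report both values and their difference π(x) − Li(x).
π(10701) = 1304;  Li(10701) ≈ 1321.97;  π(x) − Li(x) ≈ -17.97.

Direct count of primes ≤ 10701 gives π(10701) = 1304. Numerical evaluation of the logarithmic integral gives Li(10701) ≈ 1321.97. The difference π(x) − Li(x) ≈ -17.97 is typically negative for small/moderate x (Li(x) overestimates), though Littlewood's theorem shows this sign changes infinitely often.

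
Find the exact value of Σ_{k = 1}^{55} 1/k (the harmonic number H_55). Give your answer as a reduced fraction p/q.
H_55 = 251499286680120823312889/54749786241679275146400

Direct summation: H_55 = 1 + 1/2 + ... + 1/55. The least common denominator is lcm(1, ..., 55) = 164249358725037825439200; over this denominator the numerator is 164249358725037825439200 + 82124679362518912719600 + 54749786241679275146400 + 41062339681259456359800 + 32849871745007565087840 + 27374893120839637573200 + 23464194103576832205600 + 20531169840629728179900 + 18249928747226425048800 + 16424935872503782543920 + 14931759884094347767200 + 13687446560419818786600 + 12634566055772140418400 + 11732097051788416102800 + 10949957248335855029280 + 10265584920314864089950 + 9661726983825754437600 + 9124964373613212524400 + 8644703090791464496800 + 8212467936251891271960 + 7821398034525610735200 + 7465879942047173883600 + 7141276466305992410400 + 6843723280209909393300 + 6569974349001513017568 + 6317283027886070209200 + 6083309582408808349600 + 5866048525894208051400 + 5663770990518545704800 + 5474978624167927514640 + 5298366410485091143200 + 5132792460157432044975 + 4977253294698115922400 + 4830863491912877218800 + 4692838820715366441120 + 4562482186806606262200 + 4439171857433454741600 + 4322351545395732248400 + 4211522018590713472800 + 4106233968125945635980 + 4006081920122873791200 + 3910699017262805367600 + 3819752528489251754400 + 3732939971023586941800 + 3649985749445285009760 + 3570638233152996205200 + 3494667206915698413600 + 3421861640104954696650 + 3352027729082404600800 + 3284987174500756508784 + 3220575661275251479200 + 3158641513943035104600 + 3099044504245996706400 + 3041654791204404174800 + 2986351976818869553440 = 754497860040362469938667, so H_55 = 754497860040362469938667/164249358725037825439200; reducing by gcd(754497860040362469938667, 164249358725037825439200) = 3 gives 251499286680120823312889/54749786241679275146400 ≈ 4.59361. (The PNT-adjacent estimate ln(55) + γ ≈ 4.58455 matches within O(1/n).)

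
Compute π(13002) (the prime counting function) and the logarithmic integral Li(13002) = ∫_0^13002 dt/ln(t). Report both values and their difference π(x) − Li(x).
π(13002) = 1548;  Li(13002) ≈ 1567.32;  π(x) − Li(x) ≈ -19.32.

Direct count of primes ≤ 13002 gives π(13002) = 1548. Numerical evaluation of the logarithmic integral gives Li(13002) ≈ 1567.32. The difference π(x) − Li(x) ≈ -19.32 is typically negative for small/moderate x (Li(x) overestimates), though Littlewood's theorem shows this sign changes infinitely often.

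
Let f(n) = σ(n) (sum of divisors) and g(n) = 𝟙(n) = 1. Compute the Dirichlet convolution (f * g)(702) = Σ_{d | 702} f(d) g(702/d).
(σ * 𝟙)(702) = 3480

Divisors of 702: [1, 2, 3, 6, 9, 13, 18, 26, 27, 39, 54, 78, 117, 234, 351, 702]. For each d | 702:
  d = 1: σ(1) · 𝟙(702/1) = 1 · 1 = 1
  d = 2: σ(2) · 𝟙(702/2) = 3 · 1 = 3
  d = 3: σ(3) · 𝟙(702/3) = 4 · 1 = 4
  d = 6: σ(6) · 𝟙(702/6) = 12 · 1 = 12
  d = 9: σ(9) · 𝟙(702/9) = 13 · 1 = 13
  d = 13: σ(13) · 𝟙(702/13) = 14 · 1 = 14
  d = 18: σ(18) · 𝟙(702/18) = 39 · 1 = 39
  d = 26: σ(26) · 𝟙(702/26) = 42 · 1 = 42
  d = 27: σ(27) · 𝟙(702/27) = 40 · 1 = 40
  d = 39: σ(39) · 𝟙(702/39) = 56 · 1 = 56
  d = 54: σ(54) · 𝟙(702/54) = 120 · 1 = 120
  d = 78: σ(78) · 𝟙(702/78) = 168 · 1 = 168
  d = 117: σ(117) · 𝟙(702/117) = 182 · 1 = 182
  d = 234: σ(234) · 𝟙(702/234) = 546 · 1 = 546
  d = 351: σ(351) · 𝟙(702/351) = 560 · 1 = 560
  d = 702: σ(702) · 𝟙(702/702) = 1680 · 1 = 1680
Summing: (σ * 𝟙)(702) = 1 + 3 + 4 + 12 + 13 + 14 + 39 + 42 + 40 + 56 + 120 + 168 + 182 + 546 + 560 + 1680 = 3480.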